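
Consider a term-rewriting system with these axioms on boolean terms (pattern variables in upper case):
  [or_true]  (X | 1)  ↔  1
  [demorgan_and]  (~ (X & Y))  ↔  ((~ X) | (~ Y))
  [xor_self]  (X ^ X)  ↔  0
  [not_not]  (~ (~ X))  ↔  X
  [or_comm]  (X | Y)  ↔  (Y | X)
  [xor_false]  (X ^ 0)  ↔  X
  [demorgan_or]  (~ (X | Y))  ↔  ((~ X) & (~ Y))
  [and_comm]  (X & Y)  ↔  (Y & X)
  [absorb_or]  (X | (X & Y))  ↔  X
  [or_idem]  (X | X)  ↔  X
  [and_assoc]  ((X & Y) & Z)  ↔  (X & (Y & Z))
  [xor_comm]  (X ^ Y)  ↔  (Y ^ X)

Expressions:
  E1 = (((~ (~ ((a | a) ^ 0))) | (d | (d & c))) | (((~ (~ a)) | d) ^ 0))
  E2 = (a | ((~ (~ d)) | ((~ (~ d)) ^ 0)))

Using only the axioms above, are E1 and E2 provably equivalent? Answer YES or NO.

(1) (a | a)  =[or_idem →]=  a    ⊢ (((~ (~ (a ^ 0))) | (d | (d & c))) | (((~ (~ a)) | d) ^ 0))
(2) (d | (d & c))  =[absorb_or →]=  d    ⊢ (((~ (~ (a ^ 0))) | d) | (((~ (~ a)) | d) ^ 0))
(3) (~ (~ (a ^ 0)))  =[not_not →]=  (a ^ 0)    ⊢ (((a ^ 0) | d) | (((~ (~ a)) | d) ^ 0))
(4) (((~ (~ a)) | d) ^ 0)  =[xor_false →]=  ((~ (~ a)) | d)    ⊢ (((a ^ 0) | d) | ((~ (~ a)) | d))
(5) (~ (~ a))  =[not_not →]=  a    ⊢ (((a ^ 0) | d) | (a | d))
(6) (a ^ 0)  =[xor_false →]=  a    ⊢ ((a | d) | (a | d))
(7) ((a | d) | (a | d))  =[or_idem →]=  (a | d)
(8) d  =[not_not ←]=  (~ (~ d))    ⊢ (a | (~ (~ d)))
(9) (~ (~ d))  =[or_idem ←]=  ((~ (~ d)) | (~ (~ d)))    ⊢ (a | ((~ (~ d)) | (~ (~ d))))
(10) (~ (~ d))  =[xor_false ←]=  ((~ (~ d)) ^ 0)    ⊢ E2

YES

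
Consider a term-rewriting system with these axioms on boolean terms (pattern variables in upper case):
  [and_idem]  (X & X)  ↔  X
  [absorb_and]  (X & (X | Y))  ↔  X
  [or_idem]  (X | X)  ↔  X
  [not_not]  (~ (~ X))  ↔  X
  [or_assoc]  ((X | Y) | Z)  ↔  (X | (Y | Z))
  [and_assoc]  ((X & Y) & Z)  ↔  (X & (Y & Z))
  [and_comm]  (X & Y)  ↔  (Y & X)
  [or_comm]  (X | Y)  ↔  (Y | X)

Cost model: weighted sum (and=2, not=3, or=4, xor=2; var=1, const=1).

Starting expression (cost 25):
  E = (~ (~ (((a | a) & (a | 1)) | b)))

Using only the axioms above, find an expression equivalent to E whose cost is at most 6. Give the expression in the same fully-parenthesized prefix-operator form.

1. [or_idem →] (a | a)  →  a;  E = (~ (~ ((a & (a | 1)) | b)))
2. [absorb_and →] (a & (a | 1))  →  a;  E = (~ (~ (a | b)))
3. [not_not →] (~ (~ (a | b)))  →  (a | b);  cost 6 ≤ 6, done

(a | b)   [cost 6]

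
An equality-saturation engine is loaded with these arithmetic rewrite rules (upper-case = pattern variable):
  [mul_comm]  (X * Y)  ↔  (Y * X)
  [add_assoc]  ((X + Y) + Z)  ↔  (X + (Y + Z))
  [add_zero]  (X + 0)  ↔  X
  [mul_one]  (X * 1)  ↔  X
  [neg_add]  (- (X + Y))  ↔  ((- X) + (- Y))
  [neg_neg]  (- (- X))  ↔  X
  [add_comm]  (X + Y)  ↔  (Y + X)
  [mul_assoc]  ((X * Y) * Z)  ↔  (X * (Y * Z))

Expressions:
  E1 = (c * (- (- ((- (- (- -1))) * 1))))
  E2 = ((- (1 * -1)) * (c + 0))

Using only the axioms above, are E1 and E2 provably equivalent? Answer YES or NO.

(1) (- (- ((- (- (- -1))) * 1)))  =[neg_neg →]=  ((- (- (- -1))) * 1)    ⊢ (c * ((- (- (- -1))) * 1))
(2) ((- (- (- -1))) * 1)  =[mul_one →]=  (- (- (- -1)))    ⊢ (c * (- (- (- -1))))
(3) (- (- -1))  =[neg_neg →]=  -1    ⊢ (c * (- -1))
(4) (c * (- -1))  =[mul_comm →]=  ((- -1) * c)
(5) -1  =[mul_one ←]=  (-1 * 1)    ⊢ ((- (-1 * 1)) * c)
(6) (-1 * 1)  =[mul_comm →]=  (1 * -1)    ⊢ ((- (1 * -1)) * c)
(7) c  =[add_zero ←]=  (c + 0)    ⊢ E2

YES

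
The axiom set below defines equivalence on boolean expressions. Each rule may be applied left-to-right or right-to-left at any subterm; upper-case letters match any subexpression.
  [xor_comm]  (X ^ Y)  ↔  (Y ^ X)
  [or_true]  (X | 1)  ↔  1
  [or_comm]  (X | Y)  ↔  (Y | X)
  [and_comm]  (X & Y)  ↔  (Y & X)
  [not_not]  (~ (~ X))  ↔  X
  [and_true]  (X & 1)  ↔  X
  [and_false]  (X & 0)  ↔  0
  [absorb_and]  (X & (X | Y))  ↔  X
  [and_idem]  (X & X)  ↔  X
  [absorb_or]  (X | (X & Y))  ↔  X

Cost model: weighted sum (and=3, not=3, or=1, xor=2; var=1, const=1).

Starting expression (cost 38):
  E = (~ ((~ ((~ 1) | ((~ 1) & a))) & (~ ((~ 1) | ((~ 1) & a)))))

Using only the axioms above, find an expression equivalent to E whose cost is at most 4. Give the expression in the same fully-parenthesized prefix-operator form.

(~ 1)   [cost 4]

step 1: and_idem (→) rewrites ((~ ((~ 1) | ((~ 1) & a))) & (~ ((~ 1) | ((~ 1) & a)))) into (~ ((~ 1) | ((~ 1) & a))), now (~ (~ ((~ 1) | ((~ 1) & a))))
step 2: absorb_or (→) rewrites ((~ 1) | ((~ 1) & a)) into (~ 1), now (~ (~ (~ 1)))
step 3: not_not (→) rewrites (~ (~ (~ 1))) into (~ 1), reaching cost 4 (bound 4)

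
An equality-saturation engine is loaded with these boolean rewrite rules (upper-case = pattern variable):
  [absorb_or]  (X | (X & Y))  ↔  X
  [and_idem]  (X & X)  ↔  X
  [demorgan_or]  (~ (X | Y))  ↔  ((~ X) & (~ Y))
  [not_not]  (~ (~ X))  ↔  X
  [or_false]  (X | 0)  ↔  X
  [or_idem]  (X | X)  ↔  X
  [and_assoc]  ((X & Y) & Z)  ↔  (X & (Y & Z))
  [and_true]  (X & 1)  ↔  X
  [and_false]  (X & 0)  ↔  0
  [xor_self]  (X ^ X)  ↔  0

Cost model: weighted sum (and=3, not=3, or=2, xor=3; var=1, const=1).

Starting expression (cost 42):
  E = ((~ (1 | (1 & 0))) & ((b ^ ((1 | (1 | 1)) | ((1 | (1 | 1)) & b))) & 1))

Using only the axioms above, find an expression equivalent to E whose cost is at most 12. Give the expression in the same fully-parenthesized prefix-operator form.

(1) ((1 | (1 | 1)) | ((1 | (1 | 1)) & b))  =[absorb_or →]=  (1 | (1 | 1))    ⊢ ((~ (1 | (1 & 0))) & ((b ^ (1 | (1 | 1))) & 1))
(2) (1 | (1 & 0))  =[absorb_or →]=  1    ⊢ ((~ 1) & ((b ^ (1 | (1 | 1))) & 1))
(3) (1 | 1)  =[or_idem →]=  1    ⊢ ((~ 1) & ((b ^ (1 | 1)) & 1))
(4) (1 | 1)  =[or_idem →]=  1    ⊢ ((~ 1) & ((b ^ 1) & 1))
(5) ((b ^ 1) & 1)  =[and_true →]=  (b ^ 1)    ⊢ cost 12, within 12

((~ 1) & (b ^ 1))   [cost 12]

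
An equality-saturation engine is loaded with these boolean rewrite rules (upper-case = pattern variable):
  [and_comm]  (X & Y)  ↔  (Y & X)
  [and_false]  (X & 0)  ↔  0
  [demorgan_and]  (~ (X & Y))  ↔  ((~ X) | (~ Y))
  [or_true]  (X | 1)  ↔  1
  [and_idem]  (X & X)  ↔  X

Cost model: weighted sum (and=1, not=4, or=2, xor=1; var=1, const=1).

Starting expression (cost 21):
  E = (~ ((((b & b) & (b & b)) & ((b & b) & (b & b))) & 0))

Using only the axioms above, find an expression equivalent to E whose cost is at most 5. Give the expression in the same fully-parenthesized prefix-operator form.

1. [and_idem →] (((b & b) & (b & b)) & ((b & b) & (b & b)))  →  ((b & b) & (b & b));  E = (~ (((b & b) & (b & b)) & 0))
2. [and_idem →] ((b & b) & (b & b))  →  (b & b);  E = (~ ((b & b) & 0))
3. [and_idem →] (b & b)  →  b;  E = (~ (b & 0))
4. [and_false →] (b & 0)  →  0;  cost 5 ≤ 5, done

(~ 0)   [cost 5]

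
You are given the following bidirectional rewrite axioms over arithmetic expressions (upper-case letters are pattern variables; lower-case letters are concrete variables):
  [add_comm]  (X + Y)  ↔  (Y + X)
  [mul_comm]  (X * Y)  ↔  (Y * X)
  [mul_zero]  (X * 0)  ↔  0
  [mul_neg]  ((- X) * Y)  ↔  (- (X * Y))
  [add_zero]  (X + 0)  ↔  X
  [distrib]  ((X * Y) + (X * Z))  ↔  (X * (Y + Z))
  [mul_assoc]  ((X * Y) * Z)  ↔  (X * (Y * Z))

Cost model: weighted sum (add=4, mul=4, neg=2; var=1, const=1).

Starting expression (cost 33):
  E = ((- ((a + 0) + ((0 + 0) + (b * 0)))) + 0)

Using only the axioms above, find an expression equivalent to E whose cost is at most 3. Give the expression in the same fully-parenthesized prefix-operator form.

(- a)   [cost 3]

(1) ((- ((a + 0) + ((0 + 0) + (b * 0)))) + 0)  =[add_zero →]=  (- ((a + 0) + ((0 + 0) + (b * 0))))
(2) (b * 0)  =[mul_zero →]=  0    ⊢ (- ((a + 0) + ((0 + 0) + 0)))
(3) ((0 + 0) + 0)  =[add_zero →]=  (0 + 0)    ⊢ (- ((a + 0) + (0 + 0)))
(4) (0 + 0)  =[add_zero →]=  0    ⊢ (- ((a + 0) + 0))
(5) ((a + 0) + 0)  =[add_zero →]=  (a + 0)    ⊢ (- (a + 0))
(6) (a + 0)  =[add_zero →]=  a    ⊢ cost 3, within 3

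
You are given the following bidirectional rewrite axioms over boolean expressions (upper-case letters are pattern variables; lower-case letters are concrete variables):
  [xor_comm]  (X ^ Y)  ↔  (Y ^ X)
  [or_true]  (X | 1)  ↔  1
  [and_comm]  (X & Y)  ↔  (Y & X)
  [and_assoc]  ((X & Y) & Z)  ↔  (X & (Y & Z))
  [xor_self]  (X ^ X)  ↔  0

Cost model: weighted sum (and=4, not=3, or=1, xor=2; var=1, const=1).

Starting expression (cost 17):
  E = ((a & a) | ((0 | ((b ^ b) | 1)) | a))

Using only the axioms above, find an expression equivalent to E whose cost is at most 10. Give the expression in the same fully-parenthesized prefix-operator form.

((a & a) | (1 | a))   [cost 10]

(1) (b ^ b)  =[xor_self →]=  0    ⊢ ((a & a) | ((0 | (0 | 1)) | a))
(2) (0 | 1)  =[or_true →]=  1    ⊢ ((a & a) | ((0 | 1) | a))
(3) (0 | 1)  =[or_true →]=  1    ⊢ cost 10, within 10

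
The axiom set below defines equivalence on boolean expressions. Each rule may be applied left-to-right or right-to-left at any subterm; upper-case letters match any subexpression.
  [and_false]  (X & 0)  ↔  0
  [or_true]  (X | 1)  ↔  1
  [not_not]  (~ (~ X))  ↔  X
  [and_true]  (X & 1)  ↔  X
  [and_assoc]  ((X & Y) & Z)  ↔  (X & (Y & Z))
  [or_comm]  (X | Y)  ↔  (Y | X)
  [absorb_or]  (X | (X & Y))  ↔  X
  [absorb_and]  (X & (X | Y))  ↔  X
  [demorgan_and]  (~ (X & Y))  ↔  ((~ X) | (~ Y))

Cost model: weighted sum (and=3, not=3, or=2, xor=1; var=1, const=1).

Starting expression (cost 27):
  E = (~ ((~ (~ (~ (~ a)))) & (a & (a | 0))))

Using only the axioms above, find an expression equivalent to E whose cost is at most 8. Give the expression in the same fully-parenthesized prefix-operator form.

1. [absorb_and →] (a & (a | 0))  →  a;  E = (~ ((~ (~ (~ (~ a)))) & a))
2. [not_not →] (~ (~ a))  →  a;  E = (~ ((~ (~ a)) & a))
3. [not_not →] (~ (~ a))  →  a;  cost 8 ≤ 8, done

(~ (a & a))   [cost 8]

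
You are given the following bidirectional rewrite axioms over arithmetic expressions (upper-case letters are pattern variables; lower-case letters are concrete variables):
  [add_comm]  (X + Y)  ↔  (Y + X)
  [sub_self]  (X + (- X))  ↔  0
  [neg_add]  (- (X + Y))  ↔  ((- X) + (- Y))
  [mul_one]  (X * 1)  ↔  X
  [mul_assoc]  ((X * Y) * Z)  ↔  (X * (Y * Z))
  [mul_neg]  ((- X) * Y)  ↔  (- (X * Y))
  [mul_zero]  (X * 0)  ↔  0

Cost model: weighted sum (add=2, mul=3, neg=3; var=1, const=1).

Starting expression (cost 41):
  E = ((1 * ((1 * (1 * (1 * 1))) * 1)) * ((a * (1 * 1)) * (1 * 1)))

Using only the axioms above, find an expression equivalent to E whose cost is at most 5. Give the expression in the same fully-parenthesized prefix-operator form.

(1 * a)   [cost 5]

step 1: mul_one (→) rewrites ((1 * (1 * (1 * 1))) * 1) into (1 * (1 * (1 * 1))), now ((1 * (1 * (1 * (1 * 1)))) * ((a * (1 * 1)) * (1 * 1)))
step 2: mul_one (→) rewrites (1 * 1) into 1, now ((1 * (1 * (1 * 1))) * ((a * (1 * 1)) * (1 * 1)))
step 3: mul_one (→) rewrites (1 * 1) into 1, now ((1 * (1 * (1 * 1))) * ((a * (1 * 1)) * 1))
step 4: mul_one (→) rewrites (1 * 1) into 1, now ((1 * (1 * 1)) * ((a * (1 * 1)) * 1))
step 5: mul_one (→) rewrites (1 * 1) into 1, now ((1 * 1) * ((a * (1 * 1)) * 1))
step 6: mul_one (→) rewrites (1 * 1) into 1, now ((1 * 1) * ((a * 1) * 1))
step 7: mul_one (→) rewrites (a * 1) into a, now ((1 * 1) * (a * 1))
step 8: mul_one (→) rewrites (1 * 1) into 1, now (1 * (a * 1))
step 9: mul_one (→) rewrites (a * 1) into a, reaching cost 5 (bound 5)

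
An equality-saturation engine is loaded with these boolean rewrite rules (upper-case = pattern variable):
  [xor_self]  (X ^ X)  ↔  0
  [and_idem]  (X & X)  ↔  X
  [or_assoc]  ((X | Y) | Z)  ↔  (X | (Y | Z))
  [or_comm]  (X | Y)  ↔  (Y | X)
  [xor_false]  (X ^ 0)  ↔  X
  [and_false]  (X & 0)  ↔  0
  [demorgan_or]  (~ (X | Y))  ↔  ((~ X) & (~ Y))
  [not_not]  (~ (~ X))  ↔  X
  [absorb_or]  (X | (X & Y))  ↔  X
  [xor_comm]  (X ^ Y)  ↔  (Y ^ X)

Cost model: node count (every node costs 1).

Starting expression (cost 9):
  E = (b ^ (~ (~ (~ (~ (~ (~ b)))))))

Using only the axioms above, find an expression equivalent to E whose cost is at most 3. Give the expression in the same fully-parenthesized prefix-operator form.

(b ^ b)   [cost 3]

step 1: not_not (→) rewrites (~ (~ (~ (~ b)))) into (~ (~ b)), now (b ^ (~ (~ (~ (~ b)))))
step 2: not_not (→) rewrites (~ (~ (~ (~ b)))) into (~ (~ b)), now (b ^ (~ (~ b)))
step 3: not_not (→) rewrites (~ (~ b)) into b, reaching cost 3 (bound 3)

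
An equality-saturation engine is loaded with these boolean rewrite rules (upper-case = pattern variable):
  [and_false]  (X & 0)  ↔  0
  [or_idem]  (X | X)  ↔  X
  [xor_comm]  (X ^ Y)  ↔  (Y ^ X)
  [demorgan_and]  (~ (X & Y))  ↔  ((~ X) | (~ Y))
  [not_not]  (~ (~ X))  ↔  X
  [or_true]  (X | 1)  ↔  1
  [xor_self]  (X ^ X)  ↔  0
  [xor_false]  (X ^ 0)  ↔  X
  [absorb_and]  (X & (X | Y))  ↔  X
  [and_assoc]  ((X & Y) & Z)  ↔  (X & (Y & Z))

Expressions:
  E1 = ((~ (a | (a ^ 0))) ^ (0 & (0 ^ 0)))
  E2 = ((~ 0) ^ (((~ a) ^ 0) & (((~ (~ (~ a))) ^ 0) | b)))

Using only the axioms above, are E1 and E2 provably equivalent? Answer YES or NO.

NO

All listed rules preserve value, hence provable equivalence implies equal values everywhere; look for a separating assignment.
a=0, b=0 gives E1 ↦ 1, E2 ↦ 0; values differ ⇒ not provably equivalent.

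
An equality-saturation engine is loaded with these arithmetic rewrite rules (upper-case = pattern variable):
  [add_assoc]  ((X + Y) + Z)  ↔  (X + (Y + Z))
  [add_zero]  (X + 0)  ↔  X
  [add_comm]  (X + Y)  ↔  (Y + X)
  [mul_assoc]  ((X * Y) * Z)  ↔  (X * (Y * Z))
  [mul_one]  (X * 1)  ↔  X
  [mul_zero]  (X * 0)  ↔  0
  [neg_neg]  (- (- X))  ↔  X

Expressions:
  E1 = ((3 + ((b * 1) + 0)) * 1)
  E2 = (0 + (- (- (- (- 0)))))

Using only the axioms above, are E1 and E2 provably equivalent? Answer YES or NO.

All listed rules preserve value, hence provable equivalence implies equal values everywhere; look for a separating assignment.
b=0 gives E1 ↦ 3, E2 ↦ 0; values differ ⇒ not provably equivalent.

NO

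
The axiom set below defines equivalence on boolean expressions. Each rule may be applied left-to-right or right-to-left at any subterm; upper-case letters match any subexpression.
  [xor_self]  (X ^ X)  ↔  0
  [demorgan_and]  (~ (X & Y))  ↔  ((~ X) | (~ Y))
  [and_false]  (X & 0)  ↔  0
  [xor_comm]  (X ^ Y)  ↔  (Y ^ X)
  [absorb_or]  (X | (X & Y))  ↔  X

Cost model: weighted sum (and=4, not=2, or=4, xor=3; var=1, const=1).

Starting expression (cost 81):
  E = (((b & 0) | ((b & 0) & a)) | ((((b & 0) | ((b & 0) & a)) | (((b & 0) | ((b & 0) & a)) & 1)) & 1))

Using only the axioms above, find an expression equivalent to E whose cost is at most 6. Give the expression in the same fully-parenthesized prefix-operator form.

(1) (((b & 0) | ((b & 0) & a)) | (((b & 0) | ((b & 0) & a)) & 1))  =[absorb_or →]=  ((b & 0) | ((b & 0) & a))    ⊢ (((b & 0) | ((b & 0) & a)) | (((b & 0) | ((b & 0) & a)) & 1))
(2) (((b & 0) | ((b & 0) & a)) | (((b & 0) | ((b & 0) & a)) & 1))  =[absorb_or →]=  ((b & 0) | ((b & 0) & a))
(3) ((b & 0) | ((b & 0) & a))  =[absorb_or →]=  (b & 0)    ⊢ cost 6, within 6

(b & 0)   [cost 6]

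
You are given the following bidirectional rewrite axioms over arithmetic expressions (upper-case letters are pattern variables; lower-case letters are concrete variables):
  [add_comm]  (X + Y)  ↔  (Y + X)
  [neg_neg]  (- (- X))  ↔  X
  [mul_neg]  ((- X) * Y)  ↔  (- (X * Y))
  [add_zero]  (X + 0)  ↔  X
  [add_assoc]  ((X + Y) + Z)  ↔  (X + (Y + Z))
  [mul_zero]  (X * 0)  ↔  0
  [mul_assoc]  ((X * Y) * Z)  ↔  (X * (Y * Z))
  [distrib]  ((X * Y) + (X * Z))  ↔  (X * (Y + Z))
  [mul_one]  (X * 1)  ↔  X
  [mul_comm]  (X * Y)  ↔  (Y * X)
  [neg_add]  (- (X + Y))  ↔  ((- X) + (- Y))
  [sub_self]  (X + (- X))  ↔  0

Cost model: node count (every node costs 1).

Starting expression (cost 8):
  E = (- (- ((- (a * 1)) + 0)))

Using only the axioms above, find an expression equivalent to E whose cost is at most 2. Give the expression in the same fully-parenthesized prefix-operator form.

1. [mul_one →] (a * 1)  →  a;  E = (- (- ((- a) + 0)))
2. [add_zero →] ((- a) + 0)  →  (- a);  E = (- (- (- a)))
3. [neg_neg →] (- (- (- a)))  →  (- a);  cost 2 ≤ 2, done

(- a)   [cost 2]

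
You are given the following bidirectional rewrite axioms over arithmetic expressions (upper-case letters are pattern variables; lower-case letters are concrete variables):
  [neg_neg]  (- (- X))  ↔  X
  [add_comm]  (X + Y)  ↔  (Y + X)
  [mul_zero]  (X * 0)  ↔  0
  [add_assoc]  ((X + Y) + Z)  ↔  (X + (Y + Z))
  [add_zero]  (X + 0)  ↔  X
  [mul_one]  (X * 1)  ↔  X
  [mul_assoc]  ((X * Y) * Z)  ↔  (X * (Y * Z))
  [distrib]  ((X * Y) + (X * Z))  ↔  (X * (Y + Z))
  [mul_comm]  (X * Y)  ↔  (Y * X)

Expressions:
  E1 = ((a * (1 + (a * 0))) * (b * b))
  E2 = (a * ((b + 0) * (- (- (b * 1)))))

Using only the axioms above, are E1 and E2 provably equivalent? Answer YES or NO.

1. [mul_zero →] (a * 0)  →  0;  E1 = ((a * (1 + 0)) * (b * b))
2. [add_zero →] (1 + 0)  →  1;  E1 = ((a * 1) * (b * b))
3. [mul_one →] (a * 1)  →  a;  E1 = (a * (b * b))
4. [add_zero ←] b  →  (b + 0);  E1 = (a * ((b + 0) * b))
5. [neg_neg ←] b  →  (- (- b));  E1 = (a * ((b + 0) * (- (- b))))
6. [mul_one ←] b  →  (b * 1);  this is E2

YES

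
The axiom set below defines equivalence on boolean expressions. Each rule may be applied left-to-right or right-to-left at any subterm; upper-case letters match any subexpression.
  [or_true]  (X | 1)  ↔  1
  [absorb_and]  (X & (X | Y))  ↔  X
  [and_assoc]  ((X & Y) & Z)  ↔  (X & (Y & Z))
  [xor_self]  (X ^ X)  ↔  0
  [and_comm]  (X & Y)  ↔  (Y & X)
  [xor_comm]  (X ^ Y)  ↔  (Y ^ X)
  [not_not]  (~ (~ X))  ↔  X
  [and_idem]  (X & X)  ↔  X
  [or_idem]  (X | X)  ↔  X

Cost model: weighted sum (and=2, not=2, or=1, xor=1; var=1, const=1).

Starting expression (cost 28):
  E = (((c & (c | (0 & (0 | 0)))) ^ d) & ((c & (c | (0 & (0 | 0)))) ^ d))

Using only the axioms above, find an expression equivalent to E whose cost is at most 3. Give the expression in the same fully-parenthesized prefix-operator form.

1. [and_idem →] (((c & (c | (0 & (0 | 0)))) ^ d) & ((c & (c | (0 & (0 | 0)))) ^ d))  →  ((c & (c | (0 & (0 | 0)))) ^ d)
2. [absorb_and →] (0 & (0 | 0))  →  0;  E = ((c & (c | 0)) ^ d)
3. [absorb_and →] (c & (c | 0))  →  c;  cost 3 ≤ 3, done

(c ^ d)   [cost 3]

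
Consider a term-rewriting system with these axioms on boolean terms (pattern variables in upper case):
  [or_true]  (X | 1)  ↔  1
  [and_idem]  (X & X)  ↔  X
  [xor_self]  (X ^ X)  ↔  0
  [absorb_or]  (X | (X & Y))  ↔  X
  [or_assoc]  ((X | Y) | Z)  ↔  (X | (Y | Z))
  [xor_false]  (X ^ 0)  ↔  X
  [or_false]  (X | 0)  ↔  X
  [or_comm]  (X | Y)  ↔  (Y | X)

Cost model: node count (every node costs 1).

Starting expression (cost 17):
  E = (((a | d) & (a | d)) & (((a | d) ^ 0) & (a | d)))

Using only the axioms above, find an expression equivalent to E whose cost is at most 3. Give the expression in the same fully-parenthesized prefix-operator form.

(a | d)   [cost 3]

(1) ((a | d) ^ 0)  =[xor_false →]=  (a | d)    ⊢ (((a | d) & (a | d)) & ((a | d) & (a | d)))
(2) (((a | d) & (a | d)) & ((a | d) & (a | d)))  =[and_idem →]=  ((a | d) & (a | d))
(3) ((a | d) & (a | d))  =[and_idem →]=  (a | d)    ⊢ cost 3, within 3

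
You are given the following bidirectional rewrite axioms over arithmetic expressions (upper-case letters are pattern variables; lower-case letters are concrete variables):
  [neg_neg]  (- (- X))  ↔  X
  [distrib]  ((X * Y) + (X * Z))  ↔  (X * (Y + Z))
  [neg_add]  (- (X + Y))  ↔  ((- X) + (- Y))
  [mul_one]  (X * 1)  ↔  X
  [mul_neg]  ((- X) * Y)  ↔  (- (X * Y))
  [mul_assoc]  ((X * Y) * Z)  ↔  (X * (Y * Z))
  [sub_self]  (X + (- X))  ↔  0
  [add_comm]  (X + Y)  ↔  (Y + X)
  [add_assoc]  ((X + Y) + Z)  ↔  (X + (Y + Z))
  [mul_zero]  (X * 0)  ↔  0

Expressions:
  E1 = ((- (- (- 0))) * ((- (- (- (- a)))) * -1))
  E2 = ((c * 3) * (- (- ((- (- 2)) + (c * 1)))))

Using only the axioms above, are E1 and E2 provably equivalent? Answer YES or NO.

Every axiom is a valid identity, so a rewrite proof would force E1 and E2 to agree under every assignment.
At a=0, c=1: E1 = 0 but E2 = 9; they differ, so no derivation exists.

NO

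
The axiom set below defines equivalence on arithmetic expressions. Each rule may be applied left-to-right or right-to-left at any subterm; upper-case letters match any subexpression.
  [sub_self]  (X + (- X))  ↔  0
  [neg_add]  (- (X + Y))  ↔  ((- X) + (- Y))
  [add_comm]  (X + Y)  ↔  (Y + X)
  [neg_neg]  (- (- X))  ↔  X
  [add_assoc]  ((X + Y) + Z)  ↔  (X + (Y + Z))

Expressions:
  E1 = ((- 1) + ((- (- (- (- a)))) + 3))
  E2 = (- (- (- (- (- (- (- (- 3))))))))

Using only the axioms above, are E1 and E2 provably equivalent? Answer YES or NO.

NO

Every axiom is a valid identity, so a rewrite proof would force E1 and E2 to agree under every assignment.
At a=0: E1 = 2 but E2 = 3; they differ, so no derivation exists.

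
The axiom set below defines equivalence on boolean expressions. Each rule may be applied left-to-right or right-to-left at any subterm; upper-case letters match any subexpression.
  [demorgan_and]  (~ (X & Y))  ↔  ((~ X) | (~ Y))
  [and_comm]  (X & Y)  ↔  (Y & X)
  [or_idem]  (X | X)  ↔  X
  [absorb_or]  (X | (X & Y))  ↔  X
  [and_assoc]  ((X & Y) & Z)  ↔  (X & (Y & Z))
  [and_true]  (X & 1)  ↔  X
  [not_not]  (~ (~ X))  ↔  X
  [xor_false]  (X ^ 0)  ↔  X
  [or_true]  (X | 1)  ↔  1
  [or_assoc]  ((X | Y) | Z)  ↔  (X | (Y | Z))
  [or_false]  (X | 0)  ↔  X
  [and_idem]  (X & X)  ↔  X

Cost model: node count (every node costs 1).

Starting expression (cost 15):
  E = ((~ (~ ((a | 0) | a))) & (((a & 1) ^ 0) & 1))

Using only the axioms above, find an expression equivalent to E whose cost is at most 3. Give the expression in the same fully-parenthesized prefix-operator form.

1. [not_not →] (~ (~ ((a | 0) | a)))  →  ((a | 0) | a);  E = (((a | 0) | a) & (((a & 1) ^ 0) & 1))
2. [or_false →] (a | 0)  →  a;  E = ((a | a) & (((a & 1) ^ 0) & 1))
3. [or_idem →] (a | a)  →  a;  E = (a & (((a & 1) ^ 0) & 1))
4. [and_true →] (a & 1)  →  a;  E = (a & ((a ^ 0) & 1))
5. [and_true →] ((a ^ 0) & 1)  →  (a ^ 0);  E = (a & (a ^ 0))
6. [xor_false →] (a ^ 0)  →  a;  cost 3 ≤ 3, done

(a & a)   [cost 3]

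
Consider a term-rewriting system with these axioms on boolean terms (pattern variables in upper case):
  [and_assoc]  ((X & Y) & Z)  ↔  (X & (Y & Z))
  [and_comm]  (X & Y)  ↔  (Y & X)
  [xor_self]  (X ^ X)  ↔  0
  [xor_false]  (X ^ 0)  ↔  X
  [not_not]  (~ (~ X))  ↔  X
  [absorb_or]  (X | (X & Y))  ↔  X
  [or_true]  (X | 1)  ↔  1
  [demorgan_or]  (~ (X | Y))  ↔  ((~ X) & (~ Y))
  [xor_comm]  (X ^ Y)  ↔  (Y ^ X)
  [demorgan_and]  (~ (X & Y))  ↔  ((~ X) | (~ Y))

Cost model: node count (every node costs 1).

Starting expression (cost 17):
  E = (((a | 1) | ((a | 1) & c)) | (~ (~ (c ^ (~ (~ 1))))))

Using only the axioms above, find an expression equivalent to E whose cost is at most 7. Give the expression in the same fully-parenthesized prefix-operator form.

((a | 1) | (c ^ 1))   [cost 7]

1. [absorb_or →] ((a | 1) | ((a | 1) & c))  →  (a | 1);  E = ((a | 1) | (~ (~ (c ^ (~ (~ 1))))))
2. [not_not →] (~ (~ (c ^ (~ (~ 1)))))  →  (c ^ (~ (~ 1)));  E = ((a | 1) | (c ^ (~ (~ 1))))
3. [not_not →] (~ (~ 1))  →  1;  cost 7 ≤ 7, done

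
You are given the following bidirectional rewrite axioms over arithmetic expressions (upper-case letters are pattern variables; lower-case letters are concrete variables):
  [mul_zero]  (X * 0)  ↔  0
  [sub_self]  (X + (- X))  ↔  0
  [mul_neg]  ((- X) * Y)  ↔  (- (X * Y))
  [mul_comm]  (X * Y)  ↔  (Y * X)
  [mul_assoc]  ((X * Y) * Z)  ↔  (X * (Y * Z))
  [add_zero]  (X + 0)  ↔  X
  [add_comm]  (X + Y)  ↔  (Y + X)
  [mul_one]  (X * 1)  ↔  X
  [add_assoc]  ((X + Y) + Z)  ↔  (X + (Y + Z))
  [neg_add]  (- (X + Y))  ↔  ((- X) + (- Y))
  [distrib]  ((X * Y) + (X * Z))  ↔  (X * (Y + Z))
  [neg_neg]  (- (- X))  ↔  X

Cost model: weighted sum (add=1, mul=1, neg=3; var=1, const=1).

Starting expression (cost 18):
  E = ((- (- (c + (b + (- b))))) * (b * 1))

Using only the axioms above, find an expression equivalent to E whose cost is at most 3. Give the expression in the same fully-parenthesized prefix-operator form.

(c * b)   [cost 3]

(1) (b + (- b))  =[sub_self →]=  0    ⊢ ((- (- (c + 0))) * (b * 1))
(2) (c + 0)  =[add_zero →]=  c    ⊢ ((- (- c)) * (b * 1))
(3) (b * 1)  =[mul_one →]=  b    ⊢ ((- (- c)) * b)
(4) (- (- c))  =[neg_neg →]=  c    ⊢ cost 3, within 3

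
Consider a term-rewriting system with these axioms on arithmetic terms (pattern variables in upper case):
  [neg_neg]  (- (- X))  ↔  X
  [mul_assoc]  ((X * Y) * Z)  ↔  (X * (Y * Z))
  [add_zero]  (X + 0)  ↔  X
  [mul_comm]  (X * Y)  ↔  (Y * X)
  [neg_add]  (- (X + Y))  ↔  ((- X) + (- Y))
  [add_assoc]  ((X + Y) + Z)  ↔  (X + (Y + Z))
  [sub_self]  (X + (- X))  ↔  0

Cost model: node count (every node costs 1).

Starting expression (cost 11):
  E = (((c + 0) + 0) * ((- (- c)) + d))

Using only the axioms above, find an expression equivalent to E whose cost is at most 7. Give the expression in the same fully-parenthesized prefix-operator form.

((c + 0) * (c + d))   [cost 7]

(1) ((c + 0) + 0)  =[add_zero →]=  (c + 0)    ⊢ ((c + 0) * ((- (- c)) + d))
(2) (- (- c))  =[neg_neg →]=  c    ⊢ cost 7, within 7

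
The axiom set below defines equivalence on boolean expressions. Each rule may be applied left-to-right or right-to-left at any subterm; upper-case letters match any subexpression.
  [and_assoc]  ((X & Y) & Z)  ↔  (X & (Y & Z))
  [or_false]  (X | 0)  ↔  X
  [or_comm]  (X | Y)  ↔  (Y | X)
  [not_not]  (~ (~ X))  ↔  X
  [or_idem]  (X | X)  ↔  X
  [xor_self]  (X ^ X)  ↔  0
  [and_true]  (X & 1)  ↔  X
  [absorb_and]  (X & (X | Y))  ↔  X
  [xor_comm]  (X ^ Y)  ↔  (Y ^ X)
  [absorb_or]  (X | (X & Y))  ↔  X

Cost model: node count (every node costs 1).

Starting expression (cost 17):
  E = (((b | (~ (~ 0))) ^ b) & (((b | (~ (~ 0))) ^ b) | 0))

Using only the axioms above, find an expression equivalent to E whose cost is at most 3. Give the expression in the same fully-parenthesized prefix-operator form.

(1) (((b | (~ (~ 0))) ^ b) & (((b | (~ (~ 0))) ^ b) | 0))  =[absorb_and →]=  ((b | (~ (~ 0))) ^ b)
(2) (~ (~ 0))  =[not_not →]=  0    ⊢ ((b | 0) ^ b)
(3) (b | 0)  =[or_false →]=  b    ⊢ cost 3, within 3

(b ^ b)   [cost 3]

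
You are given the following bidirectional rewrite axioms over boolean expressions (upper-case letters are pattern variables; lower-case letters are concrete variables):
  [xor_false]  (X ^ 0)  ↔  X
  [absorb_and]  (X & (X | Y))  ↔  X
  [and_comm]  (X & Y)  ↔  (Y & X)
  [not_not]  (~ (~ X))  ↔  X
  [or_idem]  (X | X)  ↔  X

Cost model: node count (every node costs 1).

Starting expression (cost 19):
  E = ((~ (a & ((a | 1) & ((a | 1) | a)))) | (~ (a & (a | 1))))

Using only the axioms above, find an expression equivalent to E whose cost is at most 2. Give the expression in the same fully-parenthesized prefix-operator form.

step 1: absorb_and (→) rewrites ((a | 1) & ((a | 1) | a)) into (a | 1), now ((~ (a & (a | 1))) | (~ (a & (a | 1))))
step 2: or_idem (→) rewrites ((~ (a & (a | 1))) | (~ (a & (a | 1)))) into (~ (a & (a | 1)))
step 3: absorb_and (→) rewrites (a & (a | 1)) into a, reaching cost 2 (bound 2)

(~ a)   [cost 2]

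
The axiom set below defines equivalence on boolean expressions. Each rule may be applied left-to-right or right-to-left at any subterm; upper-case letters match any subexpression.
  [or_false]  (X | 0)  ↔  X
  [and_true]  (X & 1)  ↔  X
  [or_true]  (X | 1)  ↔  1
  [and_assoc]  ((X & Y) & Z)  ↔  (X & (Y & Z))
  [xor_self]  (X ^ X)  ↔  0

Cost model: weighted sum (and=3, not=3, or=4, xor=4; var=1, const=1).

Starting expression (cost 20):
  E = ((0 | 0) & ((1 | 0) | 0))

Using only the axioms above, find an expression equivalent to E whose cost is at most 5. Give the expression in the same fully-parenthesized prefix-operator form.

(1) (0 | 0)  =[or_false →]=  0    ⊢ (0 & ((1 | 0) | 0))
(2) (1 | 0)  =[or_false →]=  1    ⊢ (0 & (1 | 0))
(3) (1 | 0)  =[or_false →]=  1    ⊢ cost 5, within 5

(0 & 1)   [cost 5]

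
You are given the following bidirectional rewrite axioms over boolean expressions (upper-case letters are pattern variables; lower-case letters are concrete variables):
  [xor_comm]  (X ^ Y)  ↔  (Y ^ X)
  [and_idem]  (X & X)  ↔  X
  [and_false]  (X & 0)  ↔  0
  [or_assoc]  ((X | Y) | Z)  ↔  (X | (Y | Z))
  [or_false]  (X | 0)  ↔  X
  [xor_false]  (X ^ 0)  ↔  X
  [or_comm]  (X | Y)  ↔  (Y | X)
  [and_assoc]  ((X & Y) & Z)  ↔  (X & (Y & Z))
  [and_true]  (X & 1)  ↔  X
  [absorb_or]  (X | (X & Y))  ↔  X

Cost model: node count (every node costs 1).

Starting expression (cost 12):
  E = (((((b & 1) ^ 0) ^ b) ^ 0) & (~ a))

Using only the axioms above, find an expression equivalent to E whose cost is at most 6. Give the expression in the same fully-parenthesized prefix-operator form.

((b ^ b) & (~ a))   [cost 6]

1. [and_true →] (b & 1)  →  b;  E = ((((b ^ 0) ^ b) ^ 0) & (~ a))
2. [xor_false →] (b ^ 0)  →  b;  E = (((b ^ b) ^ 0) & (~ a))
3. [xor_false →] ((b ^ b) ^ 0)  →  (b ^ b);  cost 6 ≤ 6, done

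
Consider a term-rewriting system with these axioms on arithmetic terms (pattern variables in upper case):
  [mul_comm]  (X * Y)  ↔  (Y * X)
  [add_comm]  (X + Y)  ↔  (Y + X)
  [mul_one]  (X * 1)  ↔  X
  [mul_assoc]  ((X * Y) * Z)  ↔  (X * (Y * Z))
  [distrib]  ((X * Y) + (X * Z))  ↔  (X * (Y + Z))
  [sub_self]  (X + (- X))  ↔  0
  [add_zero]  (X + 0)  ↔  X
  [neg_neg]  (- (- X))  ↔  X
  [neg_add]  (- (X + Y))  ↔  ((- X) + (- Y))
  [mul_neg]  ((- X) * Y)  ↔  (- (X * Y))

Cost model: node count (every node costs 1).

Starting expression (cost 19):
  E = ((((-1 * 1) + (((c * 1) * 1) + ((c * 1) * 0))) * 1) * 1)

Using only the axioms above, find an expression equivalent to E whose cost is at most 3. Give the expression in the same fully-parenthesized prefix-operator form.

(c + -1)   [cost 3]

(1) ((((-1 * 1) + (((c * 1) * 1) + ((c * 1) * 0))) * 1) * 1)  =[mul_one →]=  (((-1 * 1) + (((c * 1) * 1) + ((c * 1) * 0))) * 1)
(2) (((c * 1) * 1) + ((c * 1) * 0))  =[distrib →]=  ((c * 1) * (1 + 0))    ⊢ (((-1 * 1) + ((c * 1) * (1 + 0))) * 1)
(3) (-1 * 1)  =[mul_one →]=  -1    ⊢ ((-1 + ((c * 1) * (1 + 0))) * 1)
(4) (1 + 0)  =[add_zero →]=  1    ⊢ ((-1 + ((c * 1) * 1)) * 1)
(5) ((-1 + ((c * 1) * 1)) * 1)  =[mul_one →]=  (-1 + ((c * 1) * 1))
(6) ((c * 1) * 1)  =[mul_one →]=  (c * 1)    ⊢ (-1 + (c * 1))
(7) (-1 + (c * 1))  =[add_comm →]=  ((c * 1) + -1)
(8) (c * 1)  =[mul_one →]=  c    ⊢ cost 3, within 3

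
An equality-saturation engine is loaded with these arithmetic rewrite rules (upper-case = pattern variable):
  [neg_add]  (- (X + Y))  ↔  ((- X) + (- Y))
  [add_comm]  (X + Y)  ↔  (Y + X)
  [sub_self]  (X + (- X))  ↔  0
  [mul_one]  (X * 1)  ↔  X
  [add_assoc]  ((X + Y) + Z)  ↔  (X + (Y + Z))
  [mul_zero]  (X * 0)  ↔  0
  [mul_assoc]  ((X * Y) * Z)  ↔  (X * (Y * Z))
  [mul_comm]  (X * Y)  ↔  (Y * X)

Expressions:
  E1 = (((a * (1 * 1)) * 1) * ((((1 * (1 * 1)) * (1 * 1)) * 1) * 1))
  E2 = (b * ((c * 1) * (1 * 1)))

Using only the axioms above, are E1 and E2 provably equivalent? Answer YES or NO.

All listed rules preserve value, hence provable equivalence implies equal values everywhere; look for a separating assignment.
a=0, b=1, c=1 gives E1 ↦ 0, E2 ↦ 1; values differ ⇒ not provably equivalent.

NO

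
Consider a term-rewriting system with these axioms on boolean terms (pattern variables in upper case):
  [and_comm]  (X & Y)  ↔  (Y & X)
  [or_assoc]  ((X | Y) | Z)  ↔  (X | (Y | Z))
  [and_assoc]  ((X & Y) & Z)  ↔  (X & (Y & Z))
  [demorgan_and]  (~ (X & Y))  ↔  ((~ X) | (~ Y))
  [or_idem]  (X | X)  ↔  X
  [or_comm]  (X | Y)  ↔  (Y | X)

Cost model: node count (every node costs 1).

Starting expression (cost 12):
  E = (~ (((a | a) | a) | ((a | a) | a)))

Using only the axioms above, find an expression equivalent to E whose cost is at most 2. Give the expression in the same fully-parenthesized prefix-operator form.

(~ a)   [cost 2]

1. [or_idem →] (((a | a) | a) | ((a | a) | a))  →  ((a | a) | a);  E = (~ ((a | a) | a))
2. [or_idem →] (a | a)  →  a;  E = (~ (a | a))
3. [or_idem →] (a | a)  →  a;  cost 2 ≤ 2, done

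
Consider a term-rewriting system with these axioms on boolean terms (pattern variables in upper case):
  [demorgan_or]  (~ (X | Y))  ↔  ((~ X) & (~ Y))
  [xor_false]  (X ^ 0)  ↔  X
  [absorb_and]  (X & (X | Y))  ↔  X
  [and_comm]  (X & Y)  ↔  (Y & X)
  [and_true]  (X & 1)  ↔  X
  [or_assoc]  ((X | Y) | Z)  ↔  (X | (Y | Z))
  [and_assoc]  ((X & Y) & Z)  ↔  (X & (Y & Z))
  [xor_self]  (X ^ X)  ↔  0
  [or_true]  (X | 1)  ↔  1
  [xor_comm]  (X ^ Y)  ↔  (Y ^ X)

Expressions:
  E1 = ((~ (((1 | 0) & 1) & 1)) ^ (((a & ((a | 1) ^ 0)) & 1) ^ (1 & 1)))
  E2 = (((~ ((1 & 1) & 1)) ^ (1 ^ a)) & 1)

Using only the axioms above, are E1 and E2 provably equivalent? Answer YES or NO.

YES

step 1: xor_false (→) rewrites ((a | 1) ^ 0) into (a | 1), now ((~ (((1 | 0) & 1) & 1)) ^ (((a & (a | 1)) & 1) ^ (1 & 1)))
step 2: and_true (→) rewrites (1 & 1) into 1, now ((~ (((1 | 0) & 1) & 1)) ^ (((a & (a | 1)) & 1) ^ 1))
step 3: and_true (→) rewrites (((1 | 0) & 1) & 1) into ((1 | 0) & 1), now ((~ ((1 | 0) & 1)) ^ (((a & (a | 1)) & 1) ^ 1))
step 4: and_comm (→) rewrites ((1 | 0) & 1) into (1 & (1 | 0)), now ((~ (1 & (1 | 0))) ^ (((a & (a | 1)) & 1) ^ 1))
step 5: absorb_and (→) rewrites (a & (a | 1)) into a, now ((~ (1 & (1 | 0))) ^ ((a & 1) ^ 1))
step 6: absorb_and (→) rewrites (1 & (1 | 0)) into 1, now ((~ 1) ^ ((a & 1) ^ 1))
step 7: and_true (→) rewrites (a & 1) into a, now ((~ 1) ^ (a ^ 1))
step 8: and_true (←) rewrites 1 into (1 & 1), now ((~ (1 & 1)) ^ (a ^ 1))
step 9: and_true (←) rewrites (1 & 1) into ((1 & 1) & 1), now ((~ ((1 & 1) & 1)) ^ (a ^ 1))
step 10: xor_comm (→) rewrites (a ^ 1) into (1 ^ a), now ((~ ((1 & 1) & 1)) ^ (1 ^ a))
step 11: and_true (←) rewrites ((~ ((1 & 1) & 1)) ^ (1 ^ a)) into (((~ ((1 & 1) & 1)) ^ (1 ^ a)) & 1), which is E2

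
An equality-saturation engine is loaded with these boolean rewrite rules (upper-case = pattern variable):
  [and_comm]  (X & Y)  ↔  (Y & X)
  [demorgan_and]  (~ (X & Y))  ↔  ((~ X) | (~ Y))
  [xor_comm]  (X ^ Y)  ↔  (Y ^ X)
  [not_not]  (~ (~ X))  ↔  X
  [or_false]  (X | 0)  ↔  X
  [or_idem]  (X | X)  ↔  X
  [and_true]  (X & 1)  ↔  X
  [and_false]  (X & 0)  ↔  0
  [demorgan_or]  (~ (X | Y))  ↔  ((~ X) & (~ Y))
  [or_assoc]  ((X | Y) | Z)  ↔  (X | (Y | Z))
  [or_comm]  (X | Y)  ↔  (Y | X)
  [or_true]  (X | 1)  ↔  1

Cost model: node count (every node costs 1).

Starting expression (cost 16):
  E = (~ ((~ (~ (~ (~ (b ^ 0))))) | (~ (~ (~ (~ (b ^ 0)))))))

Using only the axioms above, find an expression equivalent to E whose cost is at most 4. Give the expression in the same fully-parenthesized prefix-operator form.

(~ (b ^ 0))   [cost 4]

1. [or_idem →] ((~ (~ (~ (~ (b ^ 0))))) | (~ (~ (~ (~ (b ^ 0))))))  →  (~ (~ (~ (~ (b ^ 0)))));  E = (~ (~ (~ (~ (~ (b ^ 0))))))
2. [not_not →] (~ (~ (~ (~ (b ^ 0)))))  →  (~ (~ (b ^ 0)));  E = (~ (~ (~ (b ^ 0))))
3. [not_not →] (~ (~ (b ^ 0)))  →  (b ^ 0);  cost 4 ≤ 4, done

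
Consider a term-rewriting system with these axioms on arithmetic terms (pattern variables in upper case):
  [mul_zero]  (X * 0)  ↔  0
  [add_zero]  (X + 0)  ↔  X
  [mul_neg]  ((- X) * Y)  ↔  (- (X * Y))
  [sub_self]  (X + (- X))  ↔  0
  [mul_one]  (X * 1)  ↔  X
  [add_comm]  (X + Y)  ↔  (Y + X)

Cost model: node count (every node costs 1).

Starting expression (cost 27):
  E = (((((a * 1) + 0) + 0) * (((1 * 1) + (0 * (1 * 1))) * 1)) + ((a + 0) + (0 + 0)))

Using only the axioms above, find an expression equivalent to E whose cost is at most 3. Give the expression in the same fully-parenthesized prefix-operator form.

(a + a)   [cost 3]

1. [mul_one →] (1 * 1)  →  1;  E = (((((a * 1) + 0) + 0) * (((1 * 1) + (0 * 1)) * 1)) + ((a + 0) + (0 + 0)))
2. [mul_one →] (0 * 1)  →  0;  E = (((((a * 1) + 0) + 0) * (((1 * 1) + 0) * 1)) + ((a + 0) + (0 + 0)))
3. [add_comm →] ((a + 0) + (0 + 0))  →  ((0 + 0) + (a + 0));  E = (((((a * 1) + 0) + 0) * (((1 * 1) + 0) * 1)) + ((0 + 0) + (a + 0)))
4. [add_zero →] ((1 * 1) + 0)  →  (1 * 1);  E = (((((a * 1) + 0) + 0) * ((1 * 1) * 1)) + ((0 + 0) + (a + 0)))
5. [add_zero →] (0 + 0)  →  0;  E = (((((a * 1) + 0) + 0) * ((1 * 1) * 1)) + (0 + (a + 0)))
6. [mul_one →] (1 * 1)  →  1;  E = (((((a * 1) + 0) + 0) * (1 * 1)) + (0 + (a + 0)))
7. [mul_one →] (1 * 1)  →  1;  E = (((((a * 1) + 0) + 0) * 1) + (0 + (a + 0)))
8. [add_zero →] (((a * 1) + 0) + 0)  →  ((a * 1) + 0);  E = ((((a * 1) + 0) * 1) + (0 + (a + 0)))
9. [add_zero →] ((a * 1) + 0)  →  (a * 1);  E = (((a * 1) * 1) + (0 + (a + 0)))
10. [mul_one →] (a * 1)  →  a;  E = ((a * 1) + (0 + (a + 0)))
11. [add_comm →] (0 + (a + 0))  →  ((a + 0) + 0);  E = ((a * 1) + ((a + 0) + 0))
12. [add_zero →] (a + 0)  →  a;  E = ((a * 1) + (a + 0))
13. [mul_one →] (a * 1)  →  a;  E = (a + (a + 0))
14. [add_zero →] (a + 0)  →  a;  cost 3 ≤ 3, done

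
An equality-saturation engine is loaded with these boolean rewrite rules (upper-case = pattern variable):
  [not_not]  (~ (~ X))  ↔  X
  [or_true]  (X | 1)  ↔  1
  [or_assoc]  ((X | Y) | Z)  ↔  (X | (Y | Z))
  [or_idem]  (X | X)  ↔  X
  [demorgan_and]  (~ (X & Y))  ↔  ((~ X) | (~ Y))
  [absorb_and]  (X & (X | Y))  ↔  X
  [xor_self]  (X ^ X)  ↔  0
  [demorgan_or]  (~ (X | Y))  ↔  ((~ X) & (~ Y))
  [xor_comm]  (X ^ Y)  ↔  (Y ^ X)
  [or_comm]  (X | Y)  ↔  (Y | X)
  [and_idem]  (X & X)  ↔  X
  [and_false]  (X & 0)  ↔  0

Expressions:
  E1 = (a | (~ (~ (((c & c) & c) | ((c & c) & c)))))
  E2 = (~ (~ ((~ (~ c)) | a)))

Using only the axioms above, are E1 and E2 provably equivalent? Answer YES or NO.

step 1: or_idem (→) rewrites (((c & c) & c) | ((c & c) & c)) into ((c & c) & c), now (a | (~ (~ ((c & c) & c))))
step 2: and_idem (→) rewrites (c & c) into c, now (a | (~ (~ (c & c))))
step 3: not_not (→) rewrites (~ (~ (c & c))) into (c & c), now (a | (c & c))
step 4: and_idem (→) rewrites (c & c) into c, now (a | c)
step 5: or_comm (→) rewrites (a | c) into (c | a)
step 6: not_not (←) rewrites c into (~ (~ c)), now ((~ (~ c)) | a)
step 7: not_not (←) rewrites ((~ (~ c)) | a) into (~ (~ ((~ (~ c)) | a))), which is E2

YES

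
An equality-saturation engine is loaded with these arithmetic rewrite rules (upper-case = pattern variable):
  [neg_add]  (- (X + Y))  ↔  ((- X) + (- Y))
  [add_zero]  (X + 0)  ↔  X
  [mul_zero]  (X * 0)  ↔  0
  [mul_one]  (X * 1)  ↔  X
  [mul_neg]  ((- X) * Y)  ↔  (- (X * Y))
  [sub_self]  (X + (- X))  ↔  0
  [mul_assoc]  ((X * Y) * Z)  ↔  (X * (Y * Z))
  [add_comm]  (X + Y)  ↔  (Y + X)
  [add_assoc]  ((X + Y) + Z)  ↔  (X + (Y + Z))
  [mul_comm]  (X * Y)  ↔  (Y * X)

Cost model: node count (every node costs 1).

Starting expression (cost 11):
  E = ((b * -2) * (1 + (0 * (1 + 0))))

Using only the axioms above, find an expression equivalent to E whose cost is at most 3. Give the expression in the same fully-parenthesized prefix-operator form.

(b * -2)   [cost 3]

step 1: add_zero (→) rewrites (1 + 0) into 1, now ((b * -2) * (1 + (0 * 1)))
step 2: mul_one (→) rewrites (0 * 1) into 0, now ((b * -2) * (1 + 0))
step 3: mul_comm (→) rewrites ((b * -2) * (1 + 0)) into ((1 + 0) * (b * -2))
step 4: add_zero (→) rewrites (1 + 0) into 1, now (1 * (b * -2))
step 5: mul_comm (→) rewrites (1 * (b * -2)) into ((b * -2) * 1)
step 6: mul_one (→) rewrites ((b * -2) * 1) into (b * -2), reaching cost 3 (bound 3)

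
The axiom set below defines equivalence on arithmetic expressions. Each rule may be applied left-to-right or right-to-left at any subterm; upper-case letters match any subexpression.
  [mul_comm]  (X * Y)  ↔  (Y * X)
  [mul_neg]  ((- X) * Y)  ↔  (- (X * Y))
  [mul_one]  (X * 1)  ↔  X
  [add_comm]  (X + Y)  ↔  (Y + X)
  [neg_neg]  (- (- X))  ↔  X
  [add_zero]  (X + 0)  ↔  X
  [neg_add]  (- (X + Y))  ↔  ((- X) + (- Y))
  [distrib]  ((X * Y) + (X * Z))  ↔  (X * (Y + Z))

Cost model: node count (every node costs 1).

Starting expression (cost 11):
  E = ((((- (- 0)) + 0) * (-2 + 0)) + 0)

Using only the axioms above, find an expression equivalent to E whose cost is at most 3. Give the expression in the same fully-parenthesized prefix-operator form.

1. [add_zero →] ((- (- 0)) + 0)  →  (- (- 0));  E = (((- (- 0)) * (-2 + 0)) + 0)
2. [add_zero →] (((- (- 0)) * (-2 + 0)) + 0)  →  ((- (- 0)) * (-2 + 0))
3. [mul_comm →] ((- (- 0)) * (-2 + 0))  →  ((-2 + 0) * (- (- 0)))
4. [neg_neg →] (- (- 0))  →  0;  E = ((-2 + 0) * 0)
5. [add_zero →] (-2 + 0)  →  -2;  cost 3 ≤ 3, done

(-2 * 0)   [cost 3]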